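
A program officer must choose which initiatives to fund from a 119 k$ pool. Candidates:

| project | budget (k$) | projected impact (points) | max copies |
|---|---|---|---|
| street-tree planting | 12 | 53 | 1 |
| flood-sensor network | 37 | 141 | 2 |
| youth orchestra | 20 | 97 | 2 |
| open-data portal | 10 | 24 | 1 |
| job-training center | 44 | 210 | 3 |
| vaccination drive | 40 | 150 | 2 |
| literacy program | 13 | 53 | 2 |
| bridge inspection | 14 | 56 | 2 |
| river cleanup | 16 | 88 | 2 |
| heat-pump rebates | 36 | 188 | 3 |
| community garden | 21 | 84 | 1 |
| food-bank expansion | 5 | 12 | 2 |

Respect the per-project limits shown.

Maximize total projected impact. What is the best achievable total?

608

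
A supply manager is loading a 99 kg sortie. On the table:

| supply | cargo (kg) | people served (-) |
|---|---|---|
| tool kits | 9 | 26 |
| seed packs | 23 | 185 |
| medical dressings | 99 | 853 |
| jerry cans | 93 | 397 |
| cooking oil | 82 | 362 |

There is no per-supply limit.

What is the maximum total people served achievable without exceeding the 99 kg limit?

853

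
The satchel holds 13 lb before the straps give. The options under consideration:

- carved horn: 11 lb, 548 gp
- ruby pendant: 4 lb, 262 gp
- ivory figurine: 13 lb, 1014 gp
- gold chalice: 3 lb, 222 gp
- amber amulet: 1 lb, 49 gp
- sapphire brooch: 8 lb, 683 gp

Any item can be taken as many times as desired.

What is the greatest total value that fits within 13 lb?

Greedy by ratio would take gold chalice + 2×amber amulet + sapphire brooch: 13 lb used, total 1003.
The 13 lb tied up in gold chalice and 2×amber amulet and sapphire brooch is better spent on ivory figurine — total rises to 1014 (13 lb).

1014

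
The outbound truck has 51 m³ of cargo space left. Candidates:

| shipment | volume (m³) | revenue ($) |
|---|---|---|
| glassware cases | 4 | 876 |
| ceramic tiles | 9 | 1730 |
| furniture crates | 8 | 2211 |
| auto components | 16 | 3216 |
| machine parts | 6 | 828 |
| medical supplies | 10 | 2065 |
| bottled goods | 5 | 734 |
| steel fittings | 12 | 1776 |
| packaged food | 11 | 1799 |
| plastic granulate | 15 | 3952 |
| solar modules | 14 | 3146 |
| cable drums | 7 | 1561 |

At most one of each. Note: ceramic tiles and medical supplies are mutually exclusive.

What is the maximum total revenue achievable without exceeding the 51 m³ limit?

12250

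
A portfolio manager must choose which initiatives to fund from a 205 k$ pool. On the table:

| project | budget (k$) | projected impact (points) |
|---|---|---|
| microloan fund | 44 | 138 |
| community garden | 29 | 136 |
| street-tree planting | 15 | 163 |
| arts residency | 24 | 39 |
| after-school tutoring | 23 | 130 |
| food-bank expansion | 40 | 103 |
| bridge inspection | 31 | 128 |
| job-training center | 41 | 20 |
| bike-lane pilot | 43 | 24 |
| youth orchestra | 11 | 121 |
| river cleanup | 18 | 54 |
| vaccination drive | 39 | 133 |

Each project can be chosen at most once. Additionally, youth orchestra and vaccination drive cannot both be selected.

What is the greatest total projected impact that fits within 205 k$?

919

Taking microloan fund + community garden + street-tree planting + after-school tutoring + food-bank expansion + bridge inspection + youth orchestra: 193 k$ used, 919 in projected impact.
Nothing else feasible within 205 k$ beats 919.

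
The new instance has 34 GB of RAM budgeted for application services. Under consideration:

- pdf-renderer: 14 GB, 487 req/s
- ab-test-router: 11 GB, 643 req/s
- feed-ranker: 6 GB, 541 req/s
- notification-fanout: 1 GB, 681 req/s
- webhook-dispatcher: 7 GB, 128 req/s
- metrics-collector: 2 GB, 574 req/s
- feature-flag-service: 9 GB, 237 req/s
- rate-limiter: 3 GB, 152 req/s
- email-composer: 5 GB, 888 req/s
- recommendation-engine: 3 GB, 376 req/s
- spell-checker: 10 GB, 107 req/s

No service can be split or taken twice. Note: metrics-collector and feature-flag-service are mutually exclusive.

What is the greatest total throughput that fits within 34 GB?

3855

Ab-test-router + feed-ranker + notification-fanout + metrics-collector + rate-limiter + email-composer + recommendation-engine uses 31 of the 34 GB and totals 3855.
Next best is ab-test-router + feed-ranker + notification-fanout + metrics-collector + email-composer + recommendation-engine at 3703 (28 GB) — short by 152.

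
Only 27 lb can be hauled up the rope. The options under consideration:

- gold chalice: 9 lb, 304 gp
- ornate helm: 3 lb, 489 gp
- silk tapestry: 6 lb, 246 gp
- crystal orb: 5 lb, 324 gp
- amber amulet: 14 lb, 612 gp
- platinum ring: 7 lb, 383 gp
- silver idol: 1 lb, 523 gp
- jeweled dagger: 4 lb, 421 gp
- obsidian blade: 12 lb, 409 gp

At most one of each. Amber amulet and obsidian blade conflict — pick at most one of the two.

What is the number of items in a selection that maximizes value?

6

Optimal total is 2386.
For example ornate helm + silk tapestry + crystal orb + platinum ring + silver idol + jeweled dagger achieves it, using 26 lb.
All optima have 6 items.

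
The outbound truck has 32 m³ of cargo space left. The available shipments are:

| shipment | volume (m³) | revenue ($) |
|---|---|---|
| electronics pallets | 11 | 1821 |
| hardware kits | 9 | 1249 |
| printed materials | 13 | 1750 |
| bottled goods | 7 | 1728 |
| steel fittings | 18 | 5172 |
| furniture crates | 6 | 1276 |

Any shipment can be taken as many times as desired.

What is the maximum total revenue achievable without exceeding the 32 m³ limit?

8628

The ratio ordering already packs tightly: 2×bottled goods + steel fittings, 32 m³, 8628.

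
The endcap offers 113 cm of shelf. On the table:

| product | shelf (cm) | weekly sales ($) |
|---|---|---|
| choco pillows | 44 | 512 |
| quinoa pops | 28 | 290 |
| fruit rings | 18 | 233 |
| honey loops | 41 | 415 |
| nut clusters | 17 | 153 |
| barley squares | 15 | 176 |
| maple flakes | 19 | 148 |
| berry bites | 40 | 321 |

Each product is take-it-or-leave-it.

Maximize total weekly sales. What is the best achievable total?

1222

Density check — fruit rings 12.94, barley squares 11.73, choco pillows 11.64, quinoa pops 10.36 are the best per cm.
The ratio heuristic lands on choco pillows + quinoa pops + fruit rings + barley squares (1211) but leaves 8 cm idle.
The 28 cm tied up in quinoa pops is better spent on nut clusters + maple flakes — total rises to 1222 (113 cm).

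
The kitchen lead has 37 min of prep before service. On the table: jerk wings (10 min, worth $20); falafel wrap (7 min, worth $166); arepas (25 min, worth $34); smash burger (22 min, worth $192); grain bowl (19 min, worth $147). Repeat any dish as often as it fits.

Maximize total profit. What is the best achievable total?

830

The ratio ordering already packs tightly: 5×falafel wrap, 35 min, 830.
Every other selection either busts 37 min or fails to beat 830.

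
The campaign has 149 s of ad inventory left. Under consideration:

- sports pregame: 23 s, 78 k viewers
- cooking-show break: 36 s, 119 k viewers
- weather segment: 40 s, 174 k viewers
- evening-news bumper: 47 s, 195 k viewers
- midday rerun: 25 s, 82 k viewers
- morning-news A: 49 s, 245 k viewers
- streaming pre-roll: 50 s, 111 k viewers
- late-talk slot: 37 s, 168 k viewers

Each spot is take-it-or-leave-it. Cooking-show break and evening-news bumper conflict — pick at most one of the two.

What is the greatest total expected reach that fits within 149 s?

Best packing: sports pregame + weather segment + morning-news A + late-talk slot — 149 s, 665 total.
Every other selection either busts 149 s or breaks a pairing rule or fails to beat 665.

665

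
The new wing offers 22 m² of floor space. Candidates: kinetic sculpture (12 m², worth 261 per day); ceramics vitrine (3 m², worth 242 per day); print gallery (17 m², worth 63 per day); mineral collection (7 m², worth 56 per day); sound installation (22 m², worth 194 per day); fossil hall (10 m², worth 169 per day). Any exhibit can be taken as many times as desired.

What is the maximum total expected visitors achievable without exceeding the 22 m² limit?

1694

The ratio ordering already packs tightly: 7×ceramics vitrine, 21 m², 1694.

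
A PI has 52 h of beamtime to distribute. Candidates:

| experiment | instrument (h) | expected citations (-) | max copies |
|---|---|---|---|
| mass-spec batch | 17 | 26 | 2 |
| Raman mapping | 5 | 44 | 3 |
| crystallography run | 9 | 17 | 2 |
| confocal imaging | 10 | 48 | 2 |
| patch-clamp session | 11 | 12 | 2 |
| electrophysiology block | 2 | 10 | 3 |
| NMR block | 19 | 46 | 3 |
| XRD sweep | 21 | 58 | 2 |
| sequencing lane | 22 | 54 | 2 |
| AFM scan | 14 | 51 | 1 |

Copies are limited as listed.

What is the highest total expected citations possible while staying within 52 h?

289

By expected citations per h: Raman mapping 8.80, electrophysiology block 5.00, confocal imaging 4.80 lead.
A density-first pass picks 3×Raman mapping + crystallography run + 2×confocal imaging + 3×electrophysiology block — 275 at 50 h.
The 13 h tied up in crystallography run and 2×electrophysiology block is better spent on AFM scan — total rises to 289 (51 h).
No other feasible combination exceeds 289.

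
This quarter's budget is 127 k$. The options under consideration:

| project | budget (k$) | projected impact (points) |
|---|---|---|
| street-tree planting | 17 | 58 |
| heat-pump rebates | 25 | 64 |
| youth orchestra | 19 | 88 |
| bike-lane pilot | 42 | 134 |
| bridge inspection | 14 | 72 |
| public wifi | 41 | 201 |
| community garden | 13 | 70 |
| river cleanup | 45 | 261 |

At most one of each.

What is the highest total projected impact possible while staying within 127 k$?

The ratio heuristic lands on bridge inspection + public wifi + community garden + river cleanup (604) but leaves 14 k$ idle.
Dropping community garden frees 13 k$; slotting in youth orchestra (19 k$) lifts the total to 622 at 119 k$.

622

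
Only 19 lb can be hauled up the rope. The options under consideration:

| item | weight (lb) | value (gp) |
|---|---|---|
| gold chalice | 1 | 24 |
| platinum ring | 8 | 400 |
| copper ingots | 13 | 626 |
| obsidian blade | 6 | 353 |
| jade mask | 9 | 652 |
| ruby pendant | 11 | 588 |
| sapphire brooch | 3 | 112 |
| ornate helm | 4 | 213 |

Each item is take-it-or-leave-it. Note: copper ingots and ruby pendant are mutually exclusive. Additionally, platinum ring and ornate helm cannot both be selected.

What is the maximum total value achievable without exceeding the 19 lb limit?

1218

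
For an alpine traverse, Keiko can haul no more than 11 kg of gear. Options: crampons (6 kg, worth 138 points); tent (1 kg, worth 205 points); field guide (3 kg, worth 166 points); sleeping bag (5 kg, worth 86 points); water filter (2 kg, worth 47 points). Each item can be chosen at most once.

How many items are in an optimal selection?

The maximum utility within 11 kg is 509.
crampons + tent + field guide hits 509 at 10 kg.
Any selection reaching 509 contains exactly 3 items.

3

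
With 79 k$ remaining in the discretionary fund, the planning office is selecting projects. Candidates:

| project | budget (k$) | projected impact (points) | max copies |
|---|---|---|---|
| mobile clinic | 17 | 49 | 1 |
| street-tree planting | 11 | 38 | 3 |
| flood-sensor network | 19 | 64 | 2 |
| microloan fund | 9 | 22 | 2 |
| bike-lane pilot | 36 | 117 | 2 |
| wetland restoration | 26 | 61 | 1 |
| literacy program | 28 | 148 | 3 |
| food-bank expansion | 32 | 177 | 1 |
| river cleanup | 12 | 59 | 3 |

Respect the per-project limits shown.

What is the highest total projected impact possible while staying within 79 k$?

Taking the top-ratio projects first gives literacy program + food-bank expansion + river cleanup for 384 (72 k$).
Dropping food-bank expansion frees 32 k$; slotting in street-tree planting + literacy program (39 k$) lifts the total to 393 at 79 k$.
No other feasible combination exceeds 393.

393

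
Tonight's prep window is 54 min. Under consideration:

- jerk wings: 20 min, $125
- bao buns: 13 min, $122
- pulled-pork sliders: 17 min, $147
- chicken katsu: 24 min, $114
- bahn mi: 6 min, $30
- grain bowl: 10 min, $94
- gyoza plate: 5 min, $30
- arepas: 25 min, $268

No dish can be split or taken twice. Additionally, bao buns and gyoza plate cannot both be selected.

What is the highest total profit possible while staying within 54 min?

By profit per min: arepas 10.72, grain bowl 9.40, bao buns 9.38 lead.
Bao buns + bahn mi + grain bowl + arepas uses 54 of the 54 min and totals 514.
The closest alternative, pulled-pork sliders + grain bowl + arepas, reaches only 509.

514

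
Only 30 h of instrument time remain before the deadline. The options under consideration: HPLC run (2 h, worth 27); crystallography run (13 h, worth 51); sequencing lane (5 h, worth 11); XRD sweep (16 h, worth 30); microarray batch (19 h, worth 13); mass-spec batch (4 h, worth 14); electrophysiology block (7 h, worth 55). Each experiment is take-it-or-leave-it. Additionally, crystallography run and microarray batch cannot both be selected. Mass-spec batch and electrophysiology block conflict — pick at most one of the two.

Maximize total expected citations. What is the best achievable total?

Best packing: HPLC run + crystallography run + sequencing lane + electrophysiology block — 27 h, 144 total.
An exhaustive check of the 128 subsets confirms 144.

144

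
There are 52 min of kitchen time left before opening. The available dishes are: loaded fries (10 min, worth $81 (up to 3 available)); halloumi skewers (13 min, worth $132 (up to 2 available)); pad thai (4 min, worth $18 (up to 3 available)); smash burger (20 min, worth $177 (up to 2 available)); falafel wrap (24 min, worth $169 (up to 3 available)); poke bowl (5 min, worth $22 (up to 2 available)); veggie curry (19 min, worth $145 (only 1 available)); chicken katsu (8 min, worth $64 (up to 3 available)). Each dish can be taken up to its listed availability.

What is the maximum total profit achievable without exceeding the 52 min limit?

Ranking by ratio (profit/min): halloumi skewers 10.15, smash burger 8.85, loaded fries 8.10.
A density-first pass picks 2×halloumi skewers + pad thai + smash burger — 459 at 50 min.
The 24 min tied up in pad thai and smash burger is better spent on loaded fries + 2×chicken katsu — total rises to 473 (52 min).
No other feasible combination exceeds 473.

473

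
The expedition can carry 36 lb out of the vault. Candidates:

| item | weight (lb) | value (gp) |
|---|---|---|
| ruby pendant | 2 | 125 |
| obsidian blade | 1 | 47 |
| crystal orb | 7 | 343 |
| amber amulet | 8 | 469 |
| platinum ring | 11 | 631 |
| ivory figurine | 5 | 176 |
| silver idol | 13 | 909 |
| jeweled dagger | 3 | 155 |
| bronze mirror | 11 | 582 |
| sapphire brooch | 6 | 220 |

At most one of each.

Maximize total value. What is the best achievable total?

2211

A density-first pass picks ruby pendant + obsidian blade + amber amulet + platinum ring + silver idol — 2181 at 35 lb.
Dropping ruby pendant frees 2 lb; slotting in jeweled dagger (3 lb) lifts the total to 2211 at 36 lb.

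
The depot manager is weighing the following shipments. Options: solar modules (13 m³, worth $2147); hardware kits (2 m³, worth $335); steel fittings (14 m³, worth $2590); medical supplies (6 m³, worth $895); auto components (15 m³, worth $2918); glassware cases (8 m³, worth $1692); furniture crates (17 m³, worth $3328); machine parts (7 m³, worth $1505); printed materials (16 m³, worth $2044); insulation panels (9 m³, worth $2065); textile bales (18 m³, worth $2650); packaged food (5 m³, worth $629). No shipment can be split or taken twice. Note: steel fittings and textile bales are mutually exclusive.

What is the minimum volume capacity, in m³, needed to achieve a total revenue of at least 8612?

Need the lightest bundle worth ≥ 8612.
Taking hardware kits + auto components + furniture crates + insulation panels gives 8646 (≥ 8612) for 43 m³.
No combination under 43 m³ hits 8612.

43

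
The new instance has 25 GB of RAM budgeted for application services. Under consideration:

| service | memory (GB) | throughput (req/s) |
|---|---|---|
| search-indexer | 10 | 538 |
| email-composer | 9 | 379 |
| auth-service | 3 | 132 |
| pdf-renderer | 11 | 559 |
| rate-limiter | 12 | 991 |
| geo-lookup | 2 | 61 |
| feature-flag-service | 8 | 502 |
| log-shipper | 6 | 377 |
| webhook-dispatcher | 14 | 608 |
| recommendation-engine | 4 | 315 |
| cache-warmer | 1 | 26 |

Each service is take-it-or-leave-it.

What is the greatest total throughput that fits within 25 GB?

A density-first pass picks auth-service + rate-limiter + log-shipper + recommendation-engine — 1815 at 25 GB.
Dropping auth-service and log-shipper frees 9 GB; slotting in feature-flag-service + cache-warmer (9 GB) lifts the total to 1834 at 25 GB.
Runner-up auth-service + rate-limiter + log-shipper + recommendation-engine tops out at 1815.

1834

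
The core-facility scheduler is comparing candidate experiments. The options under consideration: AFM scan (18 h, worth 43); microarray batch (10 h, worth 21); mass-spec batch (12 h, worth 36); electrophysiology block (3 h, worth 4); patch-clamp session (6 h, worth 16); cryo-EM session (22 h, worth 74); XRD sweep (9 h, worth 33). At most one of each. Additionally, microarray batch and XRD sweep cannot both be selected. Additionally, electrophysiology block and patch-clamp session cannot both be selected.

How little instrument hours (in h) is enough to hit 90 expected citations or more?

28

Minimise h subject to total expected citations ≥ 90.
Taking patch-clamp session + cryo-EM session gives 90 (≥ 90) for 28 h.
Below 28 h the best achievable stays under 90.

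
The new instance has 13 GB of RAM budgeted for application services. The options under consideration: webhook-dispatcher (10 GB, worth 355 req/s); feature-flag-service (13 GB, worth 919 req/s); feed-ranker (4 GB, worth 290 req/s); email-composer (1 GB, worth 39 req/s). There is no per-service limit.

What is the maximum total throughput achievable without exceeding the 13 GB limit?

Ranking by ratio (throughput/GB): feed-ranker 72.50, feature-flag-service 70.69, email-composer 39.00, webhook-dispatcher 35.50.
A density-first pass picks 3×feed-ranker + email-composer — 909 at 13 GB.
Dropping 3×feed-ranker and email-composer frees 13 GB; slotting in feature-flag-service (13 GB) lifts the total to 919 at 13 GB.
Every other selection either busts 13 GB or fails to beat 919.

919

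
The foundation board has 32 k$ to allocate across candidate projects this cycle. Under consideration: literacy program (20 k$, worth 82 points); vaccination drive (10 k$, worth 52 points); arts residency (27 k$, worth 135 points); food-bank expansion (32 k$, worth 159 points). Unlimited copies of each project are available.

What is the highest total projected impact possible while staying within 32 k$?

Filling by ratio: 3×vaccination drive for 156, with 2 k$ left unused.
Replace 3×vaccination drive with food-bank expansion: the trade gains 3 net, giving 159 at 32 k$.
Nothing else within 32 k$ beats 159.

159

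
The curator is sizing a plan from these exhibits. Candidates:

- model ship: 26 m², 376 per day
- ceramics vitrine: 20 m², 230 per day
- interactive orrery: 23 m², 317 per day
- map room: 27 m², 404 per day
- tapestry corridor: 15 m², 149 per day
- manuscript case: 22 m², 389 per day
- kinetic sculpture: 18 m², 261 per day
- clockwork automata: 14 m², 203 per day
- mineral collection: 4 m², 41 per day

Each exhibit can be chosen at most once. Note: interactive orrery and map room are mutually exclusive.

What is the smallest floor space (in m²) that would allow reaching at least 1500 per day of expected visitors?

Minimise m² subject to total expected visitors ≥ 1500.
Taking model ship + interactive orrery + manuscript case + kinetic sculpture + clockwork automata gives 1546 (≥ 1500) for 103 m².
Any bundle with less than 103 m² falls short of 1500.

103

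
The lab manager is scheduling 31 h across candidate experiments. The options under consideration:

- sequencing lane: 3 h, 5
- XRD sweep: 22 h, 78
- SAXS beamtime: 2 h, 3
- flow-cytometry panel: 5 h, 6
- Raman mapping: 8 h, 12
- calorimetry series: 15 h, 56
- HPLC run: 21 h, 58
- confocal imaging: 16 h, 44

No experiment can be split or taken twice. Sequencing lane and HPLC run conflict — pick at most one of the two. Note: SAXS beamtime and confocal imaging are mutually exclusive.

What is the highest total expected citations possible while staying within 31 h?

100

Taking calorimetry series + confocal imaging: 31 h used, 100 in expected citations.
That's the maximum — no feasible swap from here does better than 100.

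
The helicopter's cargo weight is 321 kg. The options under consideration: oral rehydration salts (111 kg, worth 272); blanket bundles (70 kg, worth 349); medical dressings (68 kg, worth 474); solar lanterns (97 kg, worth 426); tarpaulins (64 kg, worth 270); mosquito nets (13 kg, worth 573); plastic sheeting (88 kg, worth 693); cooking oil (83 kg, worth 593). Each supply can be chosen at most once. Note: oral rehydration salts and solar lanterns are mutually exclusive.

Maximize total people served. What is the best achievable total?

2603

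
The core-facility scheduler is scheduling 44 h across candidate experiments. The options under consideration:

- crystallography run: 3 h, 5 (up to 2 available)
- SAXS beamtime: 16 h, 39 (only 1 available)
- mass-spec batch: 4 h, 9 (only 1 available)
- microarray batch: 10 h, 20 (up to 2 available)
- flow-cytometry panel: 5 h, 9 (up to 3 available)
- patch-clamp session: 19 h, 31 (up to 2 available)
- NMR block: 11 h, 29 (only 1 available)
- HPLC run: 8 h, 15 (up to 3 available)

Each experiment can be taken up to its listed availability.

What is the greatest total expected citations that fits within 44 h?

102

Ranking by ratio (expected citations/h): NMR block 2.64, SAXS beamtime 2.44, mass-spec batch 2.25, microarray batch 2.00.
Crystallography run + SAXS beamtime + mass-spec batch + microarray batch + NMR block uses 44 of the 44 h and totals 102.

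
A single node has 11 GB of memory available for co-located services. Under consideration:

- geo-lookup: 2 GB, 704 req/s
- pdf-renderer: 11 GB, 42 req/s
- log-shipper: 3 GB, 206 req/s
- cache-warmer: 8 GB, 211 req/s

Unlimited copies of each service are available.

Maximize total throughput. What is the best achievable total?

Density check — geo-lookup 352.00, log-shipper 68.67, cache-warmer 26.38 are the best per GB.
Taking 5×geo-lookup: 10 GB used, 3520 in throughput.
No other feasible combination exceeds 3520.

3520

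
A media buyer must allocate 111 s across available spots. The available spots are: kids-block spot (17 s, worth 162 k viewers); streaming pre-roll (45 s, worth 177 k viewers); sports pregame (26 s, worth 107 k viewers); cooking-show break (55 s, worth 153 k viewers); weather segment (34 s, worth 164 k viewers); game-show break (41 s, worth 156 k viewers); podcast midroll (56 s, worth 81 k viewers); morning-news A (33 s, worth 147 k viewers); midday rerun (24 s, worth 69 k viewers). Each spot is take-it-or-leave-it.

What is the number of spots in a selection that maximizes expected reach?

Optimal total is 580.
kids-block spot + sports pregame + weather segment + morning-news A hits 580 at 110 s.
Any selection reaching 580 contains exactly 4 spots.

4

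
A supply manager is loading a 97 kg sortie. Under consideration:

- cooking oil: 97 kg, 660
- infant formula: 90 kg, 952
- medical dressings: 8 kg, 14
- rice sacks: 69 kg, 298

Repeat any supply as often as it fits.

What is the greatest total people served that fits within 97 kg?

Ranking by ratio (people served/kg): infant formula 10.58, cooking oil 6.80, rice sacks 4.32.
Taking infant formula: 90 kg used, 952 in people served.
No other feasible combination exceeds 952.

952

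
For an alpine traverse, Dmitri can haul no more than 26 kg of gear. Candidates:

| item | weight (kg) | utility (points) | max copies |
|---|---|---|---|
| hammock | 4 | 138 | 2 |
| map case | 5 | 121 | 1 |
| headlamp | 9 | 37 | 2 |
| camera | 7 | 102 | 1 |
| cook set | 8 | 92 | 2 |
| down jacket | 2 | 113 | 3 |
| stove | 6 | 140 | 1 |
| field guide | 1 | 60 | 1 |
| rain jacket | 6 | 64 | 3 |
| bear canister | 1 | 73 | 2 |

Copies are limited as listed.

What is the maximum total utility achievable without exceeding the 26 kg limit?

969

The ratio heuristic lands on 2×hammock + map case + 3×down jacket + field guide + 2×bear canister (942) but leaves 4 kg idle.
The 2 kg tied up in down jacket is better spent on stove — total rises to 969 (26 kg).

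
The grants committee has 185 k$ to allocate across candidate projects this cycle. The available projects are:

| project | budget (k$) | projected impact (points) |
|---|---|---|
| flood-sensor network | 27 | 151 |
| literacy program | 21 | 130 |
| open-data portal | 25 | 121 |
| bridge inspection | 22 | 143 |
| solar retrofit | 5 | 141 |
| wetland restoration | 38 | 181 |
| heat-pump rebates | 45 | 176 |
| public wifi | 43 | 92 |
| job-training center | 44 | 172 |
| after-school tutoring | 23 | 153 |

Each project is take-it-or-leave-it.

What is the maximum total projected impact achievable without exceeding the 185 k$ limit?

1075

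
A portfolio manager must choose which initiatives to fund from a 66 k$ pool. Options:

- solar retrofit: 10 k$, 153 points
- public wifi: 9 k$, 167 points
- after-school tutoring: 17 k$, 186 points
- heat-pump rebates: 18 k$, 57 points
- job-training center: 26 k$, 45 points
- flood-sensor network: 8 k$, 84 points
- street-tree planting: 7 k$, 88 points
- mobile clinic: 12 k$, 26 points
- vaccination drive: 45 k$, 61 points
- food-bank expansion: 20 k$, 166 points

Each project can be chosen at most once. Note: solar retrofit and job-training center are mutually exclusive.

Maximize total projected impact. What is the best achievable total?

760

Ranking by ratio (projected impact/k$): public wifi 18.56, solar retrofit 15.30, street-tree planting 12.57, after-school tutoring 10.94.
A density-first pass picks solar retrofit + public wifi + after-school tutoring + flood-sensor network + street-tree planting + mobile clinic — 704 at 63 k$.
Replace flood-sensor network and mobile clinic with food-bank expansion: the trade gains 56 net, giving 760 at 63 k$.
The closest alternative, solar retrofit + public wifi + after-school tutoring + flood-sensor network + food-bank expansion, reaches only 756.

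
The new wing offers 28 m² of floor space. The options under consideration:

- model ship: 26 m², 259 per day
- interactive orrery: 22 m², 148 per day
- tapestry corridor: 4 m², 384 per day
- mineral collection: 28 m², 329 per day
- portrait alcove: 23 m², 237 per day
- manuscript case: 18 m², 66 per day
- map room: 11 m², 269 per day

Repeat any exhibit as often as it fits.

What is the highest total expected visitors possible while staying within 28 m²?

2688

The ratio ordering already packs tightly: 7×tapestry corridor, 28 m², 2688.
Every other selection either busts 28 m² or fails to beat 2688.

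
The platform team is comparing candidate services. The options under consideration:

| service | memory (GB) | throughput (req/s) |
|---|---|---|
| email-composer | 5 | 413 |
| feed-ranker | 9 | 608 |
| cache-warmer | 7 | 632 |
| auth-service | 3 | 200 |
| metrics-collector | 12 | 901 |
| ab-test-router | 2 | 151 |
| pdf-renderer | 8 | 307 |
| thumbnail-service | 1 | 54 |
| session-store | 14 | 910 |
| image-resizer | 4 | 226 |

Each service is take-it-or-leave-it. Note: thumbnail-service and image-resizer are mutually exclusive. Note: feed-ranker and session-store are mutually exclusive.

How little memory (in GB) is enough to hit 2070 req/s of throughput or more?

Look for the lowest-memory combination reaching 2070.
Taking email-composer + cache-warmer + metrics-collector + ab-test-router gives 2097 (≥ 2070) for 26 GB.
Below 26 GB the best achievable stays under 2070.

26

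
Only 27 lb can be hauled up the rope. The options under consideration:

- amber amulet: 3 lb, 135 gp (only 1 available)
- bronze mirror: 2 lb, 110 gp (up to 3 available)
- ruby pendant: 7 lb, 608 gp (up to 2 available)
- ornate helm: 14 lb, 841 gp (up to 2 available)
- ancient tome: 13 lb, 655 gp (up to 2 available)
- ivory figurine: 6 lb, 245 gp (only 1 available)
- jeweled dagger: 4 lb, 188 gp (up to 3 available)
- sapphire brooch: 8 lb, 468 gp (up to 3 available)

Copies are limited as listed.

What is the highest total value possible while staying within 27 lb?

1929

By value per lb: ruby pendant 86.86, ornate helm 60.07, sapphire brooch 58.50, bronze mirror 55.00 lead.
Taking the top-ratio items first gives 2×bronze mirror + 2×ruby pendant + sapphire brooch for 1904 (26 lb).
Replace bronze mirror with amber amulet: the trade gains 25 net, giving 1929 at 27 lb.
No other feasible combination exceeds 1929.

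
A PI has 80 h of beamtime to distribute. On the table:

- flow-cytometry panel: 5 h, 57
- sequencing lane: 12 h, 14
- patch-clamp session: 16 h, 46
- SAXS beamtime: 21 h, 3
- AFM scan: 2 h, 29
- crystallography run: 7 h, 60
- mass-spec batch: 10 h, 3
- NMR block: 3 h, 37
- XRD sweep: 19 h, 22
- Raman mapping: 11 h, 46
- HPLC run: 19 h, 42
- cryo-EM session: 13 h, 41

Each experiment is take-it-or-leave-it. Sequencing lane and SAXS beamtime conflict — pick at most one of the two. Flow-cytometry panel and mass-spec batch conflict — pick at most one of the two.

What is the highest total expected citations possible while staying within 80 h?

358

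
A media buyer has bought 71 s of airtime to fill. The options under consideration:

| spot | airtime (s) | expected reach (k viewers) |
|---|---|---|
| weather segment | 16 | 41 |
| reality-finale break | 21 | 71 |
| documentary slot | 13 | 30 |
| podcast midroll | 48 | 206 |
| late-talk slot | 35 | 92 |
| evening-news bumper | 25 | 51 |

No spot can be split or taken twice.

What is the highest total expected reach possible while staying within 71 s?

277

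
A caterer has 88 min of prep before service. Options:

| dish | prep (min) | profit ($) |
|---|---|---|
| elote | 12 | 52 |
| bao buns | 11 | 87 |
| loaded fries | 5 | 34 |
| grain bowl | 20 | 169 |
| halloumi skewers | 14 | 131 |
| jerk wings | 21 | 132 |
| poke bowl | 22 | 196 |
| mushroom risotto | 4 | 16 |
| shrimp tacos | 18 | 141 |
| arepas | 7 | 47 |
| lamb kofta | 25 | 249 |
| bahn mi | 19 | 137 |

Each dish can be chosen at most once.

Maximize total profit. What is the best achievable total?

By profit per min: lamb kofta 9.96, halloumi skewers 9.36, poke bowl 8.91 lead.
A density-first pass picks loaded fries + grain bowl + halloumi skewers + poke bowl + lamb kofta — 779 at 86 min.
The 5 min tied up in loaded fries is better spent on arepas — total rises to 792 (88 min).
Runner-up loaded fries + grain bowl + halloumi skewers + poke bowl + lamb kofta tops out at 779.

792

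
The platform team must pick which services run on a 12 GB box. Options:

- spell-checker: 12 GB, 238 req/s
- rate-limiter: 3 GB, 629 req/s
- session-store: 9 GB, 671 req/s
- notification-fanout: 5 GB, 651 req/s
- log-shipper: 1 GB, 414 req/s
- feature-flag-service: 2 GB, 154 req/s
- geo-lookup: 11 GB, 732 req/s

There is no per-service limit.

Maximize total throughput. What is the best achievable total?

4968

By throughput per GB: log-shipper 414.00, rate-limiter 209.67, notification-fanout 130.20, feature-flag-service 77.00 lead.
12×log-shipper uses 12 of the 12 GB and totals 4968.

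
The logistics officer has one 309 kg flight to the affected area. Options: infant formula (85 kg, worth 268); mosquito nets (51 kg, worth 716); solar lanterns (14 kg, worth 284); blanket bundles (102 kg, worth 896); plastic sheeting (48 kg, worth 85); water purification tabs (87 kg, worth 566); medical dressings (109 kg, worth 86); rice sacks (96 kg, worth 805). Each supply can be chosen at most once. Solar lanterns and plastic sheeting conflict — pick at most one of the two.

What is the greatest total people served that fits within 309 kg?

2701

Mosquito nets + solar lanterns + blanket bundles + rice sacks uses 263 of the 309 kg and totals 2701.
Runner-up solar lanterns + blanket bundles + water purification tabs + rice sacks tops out at 2551.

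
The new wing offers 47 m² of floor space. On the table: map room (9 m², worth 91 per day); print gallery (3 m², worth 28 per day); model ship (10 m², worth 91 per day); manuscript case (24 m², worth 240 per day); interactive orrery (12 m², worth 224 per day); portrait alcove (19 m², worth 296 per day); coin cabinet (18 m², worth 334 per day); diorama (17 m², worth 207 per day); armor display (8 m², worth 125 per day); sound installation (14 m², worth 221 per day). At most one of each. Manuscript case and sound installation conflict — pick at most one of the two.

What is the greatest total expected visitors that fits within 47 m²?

807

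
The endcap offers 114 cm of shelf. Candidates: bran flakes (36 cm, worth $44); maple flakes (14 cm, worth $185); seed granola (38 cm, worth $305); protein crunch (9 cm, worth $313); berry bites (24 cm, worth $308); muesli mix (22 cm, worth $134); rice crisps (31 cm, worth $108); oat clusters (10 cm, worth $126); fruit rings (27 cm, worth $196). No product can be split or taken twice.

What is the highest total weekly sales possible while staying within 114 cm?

Filling by ratio: maple flakes + seed granola + protein crunch + berry bites + oat clusters for 1237, with 19 cm left unused.
Replace oat clusters with fruit rings: the trade gains 70 net, giving 1307 at 112 cm.
The spare 2 cm is too small for any remaining product, and no exchange beats 1307.

1307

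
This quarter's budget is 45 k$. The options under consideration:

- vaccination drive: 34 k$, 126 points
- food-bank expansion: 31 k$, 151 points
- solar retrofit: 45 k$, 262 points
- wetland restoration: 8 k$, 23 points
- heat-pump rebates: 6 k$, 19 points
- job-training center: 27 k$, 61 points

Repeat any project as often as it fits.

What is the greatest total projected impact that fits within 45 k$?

262

Ranking by ratio (projected impact/k$): solar retrofit 5.82, food-bank expansion 4.87, vaccination drive 3.71, heat-pump rebates 3.17.
Taking solar retrofit: 45 k$ used, 262 in projected impact.
That's the maximum — no swap from here does better than 262.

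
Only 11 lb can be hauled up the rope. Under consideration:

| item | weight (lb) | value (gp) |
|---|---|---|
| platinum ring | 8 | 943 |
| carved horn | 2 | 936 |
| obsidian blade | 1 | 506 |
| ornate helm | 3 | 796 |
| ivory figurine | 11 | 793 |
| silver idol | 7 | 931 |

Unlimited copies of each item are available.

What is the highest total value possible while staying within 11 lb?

By value per lb: obsidian blade 506.00, carved horn 468.00, ornate helm 265.33, silver idol 133.00 lead.
The ratio ordering already packs tightly: 11×obsidian blade, 11 lb, 5566.
That's the maximum — no swap from here does better than 5566.

5566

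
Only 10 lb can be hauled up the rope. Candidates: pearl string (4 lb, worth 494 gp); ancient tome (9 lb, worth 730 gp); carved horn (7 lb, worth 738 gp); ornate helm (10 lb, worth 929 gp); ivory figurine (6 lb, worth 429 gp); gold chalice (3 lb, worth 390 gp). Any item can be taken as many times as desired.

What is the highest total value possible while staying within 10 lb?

Filling by ratio: 3×gold chalice for 1170, with 1 lb left unused.
Dropping gold chalice frees 3 lb; slotting in pearl string (4 lb) lifts the total to 1274 at 10 lb.
Every other selection either busts 10 lb or fails to beat 1274.

1274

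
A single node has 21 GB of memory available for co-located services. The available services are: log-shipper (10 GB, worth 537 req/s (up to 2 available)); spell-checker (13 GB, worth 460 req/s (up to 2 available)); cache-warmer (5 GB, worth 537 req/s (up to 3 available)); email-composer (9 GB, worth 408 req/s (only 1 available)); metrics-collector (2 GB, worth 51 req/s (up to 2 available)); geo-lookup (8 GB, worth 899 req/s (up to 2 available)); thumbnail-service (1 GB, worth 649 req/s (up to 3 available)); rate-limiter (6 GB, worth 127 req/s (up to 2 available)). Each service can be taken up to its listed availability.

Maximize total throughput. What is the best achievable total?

3920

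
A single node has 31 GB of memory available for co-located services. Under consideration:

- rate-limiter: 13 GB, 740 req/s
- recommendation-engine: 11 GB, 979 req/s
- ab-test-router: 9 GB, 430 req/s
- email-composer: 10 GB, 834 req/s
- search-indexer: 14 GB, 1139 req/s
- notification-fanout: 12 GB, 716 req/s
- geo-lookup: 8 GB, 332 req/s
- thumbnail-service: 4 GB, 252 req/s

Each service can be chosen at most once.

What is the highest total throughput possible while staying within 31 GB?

2370

By throughput per GB: recommendation-engine 89.00, email-composer 83.40, search-indexer 81.36 lead.
A density-first pass picks recommendation-engine + email-composer + thumbnail-service — 2065 at 25 GB.
Replace email-composer with search-indexer: the trade gains 305 net, giving 2370 at 29 GB.
Next best is recommendation-engine + ab-test-router + email-composer at 2243 (30 GB) — short by 127.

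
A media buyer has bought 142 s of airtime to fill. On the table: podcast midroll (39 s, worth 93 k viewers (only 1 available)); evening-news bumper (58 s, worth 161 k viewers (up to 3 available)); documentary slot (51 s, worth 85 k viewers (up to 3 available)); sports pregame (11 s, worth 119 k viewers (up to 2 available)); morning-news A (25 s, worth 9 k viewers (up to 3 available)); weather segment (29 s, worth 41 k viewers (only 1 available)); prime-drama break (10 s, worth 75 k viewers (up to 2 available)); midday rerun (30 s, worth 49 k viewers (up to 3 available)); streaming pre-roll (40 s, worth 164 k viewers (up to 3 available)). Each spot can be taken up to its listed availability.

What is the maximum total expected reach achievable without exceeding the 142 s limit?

730

Greedy by ratio would take 2×sports pregame + 2×prime-drama break + 2×streaming pre-roll: 122 s used, total 716.
The 20 s tied up in 2×prime-drama break is better spent on streaming pre-roll — total rises to 730 (142 s).
No other feasible combination exceeds 730.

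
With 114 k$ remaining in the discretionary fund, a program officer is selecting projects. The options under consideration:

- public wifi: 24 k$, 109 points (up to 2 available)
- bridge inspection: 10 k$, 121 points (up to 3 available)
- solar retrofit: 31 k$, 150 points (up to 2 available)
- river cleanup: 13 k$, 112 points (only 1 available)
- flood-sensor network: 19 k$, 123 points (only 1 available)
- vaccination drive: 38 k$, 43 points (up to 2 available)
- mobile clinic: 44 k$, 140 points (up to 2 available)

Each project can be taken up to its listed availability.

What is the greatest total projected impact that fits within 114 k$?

816

Filling by ratio: 3×bridge inspection + solar retrofit + river cleanup + flood-sensor network for 748, with 21 k$ left unused.
Replace solar retrofit with 2×public wifi: the trade gains 68 net, giving 816 at 110 k$.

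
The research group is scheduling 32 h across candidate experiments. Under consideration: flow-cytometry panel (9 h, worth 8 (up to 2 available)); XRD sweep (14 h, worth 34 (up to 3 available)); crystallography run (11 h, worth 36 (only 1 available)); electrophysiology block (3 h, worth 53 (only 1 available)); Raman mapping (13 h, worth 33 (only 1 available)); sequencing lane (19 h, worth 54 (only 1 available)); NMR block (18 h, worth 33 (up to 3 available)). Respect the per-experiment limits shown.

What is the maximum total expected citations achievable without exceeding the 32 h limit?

123

Taking the top-ratio experiments first gives crystallography run + electrophysiology block + Raman mapping for 122 (27 h).
Dropping Raman mapping frees 13 h; slotting in XRD sweep (14 h) lifts the total to 123 at 28 h.
No other feasible combination exceeds 123.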